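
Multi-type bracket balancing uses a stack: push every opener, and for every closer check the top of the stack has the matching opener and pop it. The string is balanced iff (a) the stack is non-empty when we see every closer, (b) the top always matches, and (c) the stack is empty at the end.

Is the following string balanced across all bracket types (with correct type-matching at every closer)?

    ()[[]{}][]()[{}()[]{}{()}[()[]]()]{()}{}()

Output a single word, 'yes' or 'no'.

pos 0: push '('; stack = (
pos 1: ')' matches '('; pop; stack = (empty)
pos 2: push '['; stack = [
pos 3: push '['; stack = [[
pos 4: ']' matches '['; pop; stack = [
pos 5: push '{'; stack = [{
pos 6: '}' matches '{'; pop; stack = [
pos 7: ']' matches '['; pop; stack = (empty)
pos 8: push '['; stack = [
pos 9: ']' matches '['; pop; stack = (empty)
pos 10: push '('; stack = (
pos 11: ')' matches '('; pop; stack = (empty)
pos 12: push '['; stack = [
pos 13: push '{'; stack = [{
pos 14: '}' matches '{'; pop; stack = [
pos 15: push '('; stack = [(
pos 16: ')' matches '('; pop; stack = [
pos 17: push '['; stack = [[
pos 18: ']' matches '['; pop; stack = [
pos 19: push '{'; stack = [{
pos 20: '}' matches '{'; pop; stack = [
pos 21: push '{'; stack = [{
pos 22: push '('; stack = [{(
pos 23: ')' matches '('; pop; stack = [{
pos 24: '}' matches '{'; pop; stack = [
pos 25: push '['; stack = [[
pos 26: push '('; stack = [[(
pos 27: ')' matches '('; pop; stack = [[
pos 28: push '['; stack = [[[
pos 29: ']' matches '['; pop; stack = [[
pos 30: ']' matches '['; pop; stack = [
pos 31: push '('; stack = [(
pos 32: ')' matches '('; pop; stack = [
pos 33: ']' matches '['; pop; stack = (empty)
pos 34: push '{'; stack = {
pos 35: push '('; stack = {(
pos 36: ')' matches '('; pop; stack = {
pos 37: '}' matches '{'; pop; stack = (empty)
pos 38: push '{'; stack = {
pos 39: '}' matches '{'; pop; stack = (empty)
pos 40: push '('; stack = (
pos 41: ')' matches '('; pop; stack = (empty)
end: stack empty → VALID
Verdict: properly nested → yes

Answer: yes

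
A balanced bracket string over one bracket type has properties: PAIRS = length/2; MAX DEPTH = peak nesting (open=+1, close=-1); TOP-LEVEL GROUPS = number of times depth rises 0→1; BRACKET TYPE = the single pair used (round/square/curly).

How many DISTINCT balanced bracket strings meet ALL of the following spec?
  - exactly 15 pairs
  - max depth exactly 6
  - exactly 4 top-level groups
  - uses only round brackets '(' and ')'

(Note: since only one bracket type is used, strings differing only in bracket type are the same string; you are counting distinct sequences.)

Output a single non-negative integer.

Spec: pairs=15 depth=6 groups=4
Count(depth <= 6) = 1068120
Count(depth <= 5) = 854808
Count(depth == 6) = 1068120 - 854808 = 213312

Answer: 213312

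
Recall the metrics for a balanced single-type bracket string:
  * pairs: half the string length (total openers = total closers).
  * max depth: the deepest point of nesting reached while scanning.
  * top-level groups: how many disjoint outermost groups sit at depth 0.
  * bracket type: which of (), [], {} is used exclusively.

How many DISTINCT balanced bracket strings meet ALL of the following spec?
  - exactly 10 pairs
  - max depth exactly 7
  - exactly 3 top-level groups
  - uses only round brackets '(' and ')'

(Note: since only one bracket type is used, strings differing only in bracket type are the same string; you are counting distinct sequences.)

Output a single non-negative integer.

Answer: 39

Derivation:
Spec: pairs=10 depth=7 groups=3
Count(depth <= 7) = 3429
Count(depth <= 6) = 3390
Count(depth == 7) = 3429 - 3390 = 39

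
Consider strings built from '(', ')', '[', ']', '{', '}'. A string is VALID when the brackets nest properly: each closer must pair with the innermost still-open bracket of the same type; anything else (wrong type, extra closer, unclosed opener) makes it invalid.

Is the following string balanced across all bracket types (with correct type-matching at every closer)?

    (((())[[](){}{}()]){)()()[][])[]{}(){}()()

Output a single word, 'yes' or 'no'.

Answer: no

Derivation:
pos 0: push '('; stack = (
pos 1: push '('; stack = ((
pos 2: push '('; stack = (((
pos 3: push '('; stack = ((((
pos 4: ')' matches '('; pop; stack = (((
pos 5: ')' matches '('; pop; stack = ((
pos 6: push '['; stack = (([
pos 7: push '['; stack = (([[
pos 8: ']' matches '['; pop; stack = (([
pos 9: push '('; stack = (([(
pos 10: ')' matches '('; pop; stack = (([
pos 11: push '{'; stack = (([{
pos 12: '}' matches '{'; pop; stack = (([
pos 13: push '{'; stack = (([{
pos 14: '}' matches '{'; pop; stack = (([
pos 15: push '('; stack = (([(
pos 16: ')' matches '('; pop; stack = (([
pos 17: ']' matches '['; pop; stack = ((
pos 18: ')' matches '('; pop; stack = (
pos 19: push '{'; stack = ({
pos 20: saw closer ')' but top of stack is '{' (expected '}') → INVALID
Verdict: type mismatch at position 20: ')' closes '{' → no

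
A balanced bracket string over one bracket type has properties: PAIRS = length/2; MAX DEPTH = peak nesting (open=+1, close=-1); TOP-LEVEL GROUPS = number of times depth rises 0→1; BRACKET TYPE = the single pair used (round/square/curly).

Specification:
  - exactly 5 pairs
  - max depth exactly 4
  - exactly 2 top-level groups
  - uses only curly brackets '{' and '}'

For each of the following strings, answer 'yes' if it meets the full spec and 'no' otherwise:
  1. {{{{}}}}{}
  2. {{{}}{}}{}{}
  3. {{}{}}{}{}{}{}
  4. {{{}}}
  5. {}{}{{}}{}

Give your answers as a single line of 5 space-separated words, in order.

String 1 '{{{{}}}}{}': depth seq [1 2 3 4 3 2 1 0 1 0]
  -> pairs=5 depth=4 groups=2 -> yes
String 2 '{{{}}{}}{}{}': depth seq [1 2 3 2 1 2 1 0 1 0 1 0]
  -> pairs=6 depth=3 groups=3 -> no
String 3 '{{}{}}{}{}{}{}': depth seq [1 2 1 2 1 0 1 0 1 0 1 0 1 0]
  -> pairs=7 depth=2 groups=5 -> no
String 4 '{{{}}}': depth seq [1 2 3 2 1 0]
  -> pairs=3 depth=3 groups=1 -> no
String 5 '{}{}{{}}{}': depth seq [1 0 1 0 1 2 1 0 1 0]
  -> pairs=5 depth=2 groups=4 -> no

Answer: yes no no no no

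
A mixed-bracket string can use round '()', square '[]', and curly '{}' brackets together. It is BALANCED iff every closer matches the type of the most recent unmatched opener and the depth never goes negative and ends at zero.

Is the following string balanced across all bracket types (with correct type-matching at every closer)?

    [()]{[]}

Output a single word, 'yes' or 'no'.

Answer: yes

Derivation:
pos 0: push '['; stack = [
pos 1: push '('; stack = [(
pos 2: ')' matches '('; pop; stack = [
pos 3: ']' matches '['; pop; stack = (empty)
pos 4: push '{'; stack = {
pos 5: push '['; stack = {[
pos 6: ']' matches '['; pop; stack = {
pos 7: '}' matches '{'; pop; stack = (empty)
end: stack empty → VALID
Verdict: properly nested → yes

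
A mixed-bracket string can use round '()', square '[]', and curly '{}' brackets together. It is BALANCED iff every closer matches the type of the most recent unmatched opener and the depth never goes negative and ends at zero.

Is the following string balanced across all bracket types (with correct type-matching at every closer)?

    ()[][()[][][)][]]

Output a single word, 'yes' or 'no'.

Answer: no

Derivation:
pos 0: push '('; stack = (
pos 1: ')' matches '('; pop; stack = (empty)
pos 2: push '['; stack = [
pos 3: ']' matches '['; pop; stack = (empty)
pos 4: push '['; stack = [
pos 5: push '('; stack = [(
pos 6: ')' matches '('; pop; stack = [
pos 7: push '['; stack = [[
pos 8: ']' matches '['; pop; stack = [
pos 9: push '['; stack = [[
pos 10: ']' matches '['; pop; stack = [
pos 11: push '['; stack = [[
pos 12: saw closer ')' but top of stack is '[' (expected ']') → INVALID
Verdict: type mismatch at position 12: ')' closes '[' → no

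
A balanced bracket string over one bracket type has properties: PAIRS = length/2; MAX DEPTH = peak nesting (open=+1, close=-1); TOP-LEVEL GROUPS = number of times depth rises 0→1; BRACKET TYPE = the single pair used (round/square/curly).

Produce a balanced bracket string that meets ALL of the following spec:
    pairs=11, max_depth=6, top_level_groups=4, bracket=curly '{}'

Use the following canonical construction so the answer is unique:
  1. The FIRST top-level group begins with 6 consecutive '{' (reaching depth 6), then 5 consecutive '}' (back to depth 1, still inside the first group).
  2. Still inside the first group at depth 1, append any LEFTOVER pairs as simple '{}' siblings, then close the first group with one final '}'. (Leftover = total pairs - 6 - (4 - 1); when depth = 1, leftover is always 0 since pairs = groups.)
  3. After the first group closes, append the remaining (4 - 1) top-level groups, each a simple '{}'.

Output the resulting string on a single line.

Answer: {{{{{{}}}}}{}{}}{}{}{}

Derivation:
Spec: pairs=11 depth=6 groups=4
Leftover pairs = 11 - 6 - (4-1) = 2
First group: deep chain of depth 6 + 2 sibling pairs
Remaining 3 groups: simple '{}' each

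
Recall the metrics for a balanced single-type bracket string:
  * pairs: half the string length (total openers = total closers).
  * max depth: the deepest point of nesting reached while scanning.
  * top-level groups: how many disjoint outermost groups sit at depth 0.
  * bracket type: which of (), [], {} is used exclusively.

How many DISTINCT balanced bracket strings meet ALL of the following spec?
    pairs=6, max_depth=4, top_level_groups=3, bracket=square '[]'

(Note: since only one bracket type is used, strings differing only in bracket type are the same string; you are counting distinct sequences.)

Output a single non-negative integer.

Spec: pairs=6 depth=4 groups=3
Count(depth <= 4) = 28
Count(depth <= 3) = 25
Count(depth == 4) = 28 - 25 = 3

Answer: 3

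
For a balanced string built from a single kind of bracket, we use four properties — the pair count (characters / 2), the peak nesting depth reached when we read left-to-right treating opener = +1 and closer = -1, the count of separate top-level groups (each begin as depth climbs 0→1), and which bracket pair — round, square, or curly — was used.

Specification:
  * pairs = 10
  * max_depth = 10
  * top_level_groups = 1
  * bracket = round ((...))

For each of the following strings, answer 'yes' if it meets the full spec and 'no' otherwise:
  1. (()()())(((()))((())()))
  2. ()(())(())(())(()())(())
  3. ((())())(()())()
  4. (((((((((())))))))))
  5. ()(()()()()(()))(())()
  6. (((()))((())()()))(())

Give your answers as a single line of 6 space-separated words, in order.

String 1 '(()()())(((()))((())()))': depth seq [1 2 1 2 1 2 1 0 1 2 3 4 3 2 1 2 3 4 3 2 3 2 1 0]
  -> pairs=12 depth=4 groups=2 -> no
String 2 '()(())(())(())(()())(())': depth seq [1 0 1 2 1 0 1 2 1 0 1 2 1 0 1 2 1 2 1 0 1 2 1 0]
  -> pairs=12 depth=2 groups=6 -> no
String 3 '((())())(()())()': depth seq [1 2 3 2 1 2 1 0 1 2 1 2 1 0 1 0]
  -> pairs=8 depth=3 groups=3 -> no
String 4 '(((((((((())))))))))': depth seq [1 2 3 4 5 6 7 8 9 10 9 8 7 6 5 4 3 2 1 0]
  -> pairs=10 depth=10 groups=1 -> yes
String 5 '()(()()()()(()))(())()': depth seq [1 0 1 2 1 2 1 2 1 2 1 2 3 2 1 0 1 2 1 0 1 0]
  -> pairs=11 depth=3 groups=4 -> no
String 6 '(((()))((())()()))(())': depth seq [1 2 3 4 3 2 1 2 3 4 3 2 3 2 3 2 1 0 1 2 1 0]
  -> pairs=11 depth=4 groups=2 -> no

Answer: no no no yes no no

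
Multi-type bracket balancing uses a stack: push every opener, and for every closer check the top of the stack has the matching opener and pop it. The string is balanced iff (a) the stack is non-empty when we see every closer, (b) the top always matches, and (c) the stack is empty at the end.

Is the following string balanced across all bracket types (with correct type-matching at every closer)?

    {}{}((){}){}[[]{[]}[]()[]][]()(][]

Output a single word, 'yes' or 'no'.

Answer: no

Derivation:
pos 0: push '{'; stack = {
pos 1: '}' matches '{'; pop; stack = (empty)
pos 2: push '{'; stack = {
pos 3: '}' matches '{'; pop; stack = (empty)
pos 4: push '('; stack = (
pos 5: push '('; stack = ((
pos 6: ')' matches '('; pop; stack = (
pos 7: push '{'; stack = ({
pos 8: '}' matches '{'; pop; stack = (
pos 9: ')' matches '('; pop; stack = (empty)
pos 10: push '{'; stack = {
pos 11: '}' matches '{'; pop; stack = (empty)
pos 12: push '['; stack = [
pos 13: push '['; stack = [[
pos 14: ']' matches '['; pop; stack = [
pos 15: push '{'; stack = [{
pos 16: push '['; stack = [{[
pos 17: ']' matches '['; pop; stack = [{
pos 18: '}' matches '{'; pop; stack = [
pos 19: push '['; stack = [[
pos 20: ']' matches '['; pop; stack = [
pos 21: push '('; stack = [(
pos 22: ')' matches '('; pop; stack = [
pos 23: push '['; stack = [[
pos 24: ']' matches '['; pop; stack = [
pos 25: ']' matches '['; pop; stack = (empty)
pos 26: push '['; stack = [
pos 27: ']' matches '['; pop; stack = (empty)
pos 28: push '('; stack = (
pos 29: ')' matches '('; pop; stack = (empty)
pos 30: push '('; stack = (
pos 31: saw closer ']' but top of stack is '(' (expected ')') → INVALID
Verdict: type mismatch at position 31: ']' closes '(' → no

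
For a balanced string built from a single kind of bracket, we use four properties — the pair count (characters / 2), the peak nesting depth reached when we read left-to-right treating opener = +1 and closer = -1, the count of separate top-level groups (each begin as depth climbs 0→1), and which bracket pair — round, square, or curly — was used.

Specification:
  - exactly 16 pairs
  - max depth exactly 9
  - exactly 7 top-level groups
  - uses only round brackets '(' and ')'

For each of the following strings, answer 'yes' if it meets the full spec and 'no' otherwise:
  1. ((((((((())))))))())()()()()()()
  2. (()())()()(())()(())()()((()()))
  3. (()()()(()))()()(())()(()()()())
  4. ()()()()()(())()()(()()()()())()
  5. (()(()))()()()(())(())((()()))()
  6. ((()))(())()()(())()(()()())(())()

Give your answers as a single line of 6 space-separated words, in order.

Answer: yes no no no no no

Derivation:
String 1 '((((((((())))))))())()()()()()()': depth seq [1 2 3 4 5 6 7 8 9 8 7 6 5 4 3 2 1 2 1 0 1 0 1 0 1 0 1 0 1 0 1 0]
  -> pairs=16 depth=9 groups=7 -> yes
String 2 '(()())()()(())()(())()()((()()))': depth seq [1 2 1 2 1 0 1 0 1 0 1 2 1 0 1 0 1 2 1 0 1 0 1 0 1 2 3 2 3 2 1 0]
  -> pairs=16 depth=3 groups=9 -> no
String 3 '(()()()(()))()()(())()(()()()())': depth seq [1 2 1 2 1 2 1 2 3 2 1 0 1 0 1 0 1 2 1 0 1 0 1 2 1 2 1 2 1 2 1 0]
  -> pairs=16 depth=3 groups=6 -> no
String 4 '()()()()()(())()()(()()()()())()': depth seq [1 0 1 0 1 0 1 0 1 0 1 2 1 0 1 0 1 0 1 2 1 2 1 2 1 2 1 2 1 0 1 0]
  -> pairs=16 depth=2 groups=10 -> no
String 5 '(()(()))()()()(())(())((()()))()': depth seq [1 2 1 2 3 2 1 0 1 0 1 0 1 0 1 2 1 0 1 2 1 0 1 2 3 2 3 2 1 0 1 0]
  -> pairs=16 depth=3 groups=8 -> no
String 6 '((()))(())()()(())()(()()())(())()': depth seq [1 2 3 2 1 0 1 2 1 0 1 0 1 0 1 2 1 0 1 0 1 2 1 2 1 2 1 0 1 2 1 0 1 0]
  -> pairs=17 depth=3 groups=9 -> no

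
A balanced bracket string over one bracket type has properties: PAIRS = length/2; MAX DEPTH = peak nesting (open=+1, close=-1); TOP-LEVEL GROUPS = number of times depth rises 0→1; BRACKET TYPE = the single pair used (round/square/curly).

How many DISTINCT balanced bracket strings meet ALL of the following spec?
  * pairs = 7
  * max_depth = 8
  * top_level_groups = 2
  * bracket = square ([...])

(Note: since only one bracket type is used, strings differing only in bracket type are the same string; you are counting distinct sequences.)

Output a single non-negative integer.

Answer: 0

Derivation:
Spec: pairs=7 depth=8 groups=2
Count(depth <= 8) = 132
Count(depth <= 7) = 132
Count(depth == 8) = 132 - 132 = 0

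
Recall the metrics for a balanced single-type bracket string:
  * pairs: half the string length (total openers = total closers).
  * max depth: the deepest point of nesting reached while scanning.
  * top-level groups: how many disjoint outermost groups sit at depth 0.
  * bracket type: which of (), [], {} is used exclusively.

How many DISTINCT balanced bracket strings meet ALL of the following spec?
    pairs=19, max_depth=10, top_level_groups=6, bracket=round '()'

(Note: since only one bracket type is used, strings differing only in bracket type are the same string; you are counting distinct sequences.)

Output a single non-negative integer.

Answer: 116064

Derivation:
Spec: pairs=19 depth=10 groups=6
Count(depth <= 10) = 65110974
Count(depth <= 9) = 64994910
Count(depth == 10) = 65110974 - 64994910 = 116064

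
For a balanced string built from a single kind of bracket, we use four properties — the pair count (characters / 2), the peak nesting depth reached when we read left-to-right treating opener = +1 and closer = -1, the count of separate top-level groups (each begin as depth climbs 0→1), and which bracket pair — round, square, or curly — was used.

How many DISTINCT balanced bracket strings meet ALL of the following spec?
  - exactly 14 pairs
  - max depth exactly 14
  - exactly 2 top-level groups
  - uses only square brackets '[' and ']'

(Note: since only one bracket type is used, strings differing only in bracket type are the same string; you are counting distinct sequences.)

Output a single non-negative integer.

Spec: pairs=14 depth=14 groups=2
Count(depth <= 14) = 742900
Count(depth <= 13) = 742900
Count(depth == 14) = 742900 - 742900 = 0

Answer: 0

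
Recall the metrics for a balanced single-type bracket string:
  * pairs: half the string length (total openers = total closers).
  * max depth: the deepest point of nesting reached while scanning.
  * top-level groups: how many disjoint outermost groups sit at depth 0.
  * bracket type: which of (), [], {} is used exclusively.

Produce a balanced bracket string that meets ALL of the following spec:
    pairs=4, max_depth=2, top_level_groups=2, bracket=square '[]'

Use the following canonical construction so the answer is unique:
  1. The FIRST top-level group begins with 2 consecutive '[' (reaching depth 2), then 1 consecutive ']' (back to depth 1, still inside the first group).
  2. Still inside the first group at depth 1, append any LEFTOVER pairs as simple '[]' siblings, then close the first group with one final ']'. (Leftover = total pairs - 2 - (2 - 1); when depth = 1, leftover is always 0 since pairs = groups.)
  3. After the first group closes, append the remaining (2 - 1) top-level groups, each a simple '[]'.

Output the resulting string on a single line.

Answer: [[][]][]

Derivation:
Spec: pairs=4 depth=2 groups=2
Leftover pairs = 4 - 2 - (2-1) = 1
First group: deep chain of depth 2 + 1 sibling pairs
Remaining 1 groups: simple '[]' each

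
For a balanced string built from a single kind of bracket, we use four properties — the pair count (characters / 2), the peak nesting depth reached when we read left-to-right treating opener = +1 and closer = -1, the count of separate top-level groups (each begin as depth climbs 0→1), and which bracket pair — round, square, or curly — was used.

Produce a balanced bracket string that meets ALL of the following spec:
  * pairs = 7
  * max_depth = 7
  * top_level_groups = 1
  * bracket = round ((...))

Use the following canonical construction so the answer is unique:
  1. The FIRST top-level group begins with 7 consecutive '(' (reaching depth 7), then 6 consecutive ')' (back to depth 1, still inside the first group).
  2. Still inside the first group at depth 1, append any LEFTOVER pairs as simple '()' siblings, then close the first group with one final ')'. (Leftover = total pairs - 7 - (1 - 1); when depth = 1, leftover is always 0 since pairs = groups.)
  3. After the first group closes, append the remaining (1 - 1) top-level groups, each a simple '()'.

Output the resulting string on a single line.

Answer: ((((((()))))))

Derivation:
Spec: pairs=7 depth=7 groups=1
Leftover pairs = 7 - 7 - (1-1) = 0
First group: deep chain of depth 7 + 0 sibling pairs
Remaining 0 groups: simple '()' each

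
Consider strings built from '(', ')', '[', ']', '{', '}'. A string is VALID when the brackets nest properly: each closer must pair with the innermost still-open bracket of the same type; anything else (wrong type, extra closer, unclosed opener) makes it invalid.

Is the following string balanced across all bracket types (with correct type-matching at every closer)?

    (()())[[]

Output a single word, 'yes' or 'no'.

Answer: no

Derivation:
pos 0: push '('; stack = (
pos 1: push '('; stack = ((
pos 2: ')' matches '('; pop; stack = (
pos 3: push '('; stack = ((
pos 4: ')' matches '('; pop; stack = (
pos 5: ')' matches '('; pop; stack = (empty)
pos 6: push '['; stack = [
pos 7: push '['; stack = [[
pos 8: ']' matches '['; pop; stack = [
end: stack still non-empty ([) → INVALID
Verdict: unclosed openers at end: [ → no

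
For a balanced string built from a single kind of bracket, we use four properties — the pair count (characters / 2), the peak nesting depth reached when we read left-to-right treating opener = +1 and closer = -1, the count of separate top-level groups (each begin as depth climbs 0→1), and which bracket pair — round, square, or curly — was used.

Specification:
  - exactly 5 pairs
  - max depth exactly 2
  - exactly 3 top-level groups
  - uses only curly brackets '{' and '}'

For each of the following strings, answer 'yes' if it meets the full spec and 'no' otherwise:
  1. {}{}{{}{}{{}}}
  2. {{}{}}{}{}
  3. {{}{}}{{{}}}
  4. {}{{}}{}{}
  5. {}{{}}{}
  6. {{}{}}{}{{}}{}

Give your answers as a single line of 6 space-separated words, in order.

String 1 '{}{}{{}{}{{}}}': depth seq [1 0 1 0 1 2 1 2 1 2 3 2 1 0]
  -> pairs=7 depth=3 groups=3 -> no
String 2 '{{}{}}{}{}': depth seq [1 2 1 2 1 0 1 0 1 0]
  -> pairs=5 depth=2 groups=3 -> yes
String 3 '{{}{}}{{{}}}': depth seq [1 2 1 2 1 0 1 2 3 2 1 0]
  -> pairs=6 depth=3 groups=2 -> no
String 4 '{}{{}}{}{}': depth seq [1 0 1 2 1 0 1 0 1 0]
  -> pairs=5 depth=2 groups=4 -> no
String 5 '{}{{}}{}': depth seq [1 0 1 2 1 0 1 0]
  -> pairs=4 depth=2 groups=3 -> no
String 6 '{{}{}}{}{{}}{}': depth seq [1 2 1 2 1 0 1 0 1 2 1 0 1 0]
  -> pairs=7 depth=2 groups=4 -> no

Answer: no yes no no no no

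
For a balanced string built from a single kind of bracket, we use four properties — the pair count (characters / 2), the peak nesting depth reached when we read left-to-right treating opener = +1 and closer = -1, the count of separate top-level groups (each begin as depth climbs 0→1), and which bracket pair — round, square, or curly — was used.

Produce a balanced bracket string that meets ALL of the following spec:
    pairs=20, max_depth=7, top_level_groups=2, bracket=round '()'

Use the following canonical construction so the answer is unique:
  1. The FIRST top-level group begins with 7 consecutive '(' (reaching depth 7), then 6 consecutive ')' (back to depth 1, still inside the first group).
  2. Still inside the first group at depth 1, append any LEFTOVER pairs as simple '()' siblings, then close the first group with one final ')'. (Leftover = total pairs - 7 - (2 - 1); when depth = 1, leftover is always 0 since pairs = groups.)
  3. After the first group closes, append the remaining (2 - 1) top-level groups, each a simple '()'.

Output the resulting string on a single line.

Spec: pairs=20 depth=7 groups=2
Leftover pairs = 20 - 7 - (2-1) = 12
First group: deep chain of depth 7 + 12 sibling pairs
Remaining 1 groups: simple '()' each

Answer: ((((((())))))()()()()()()()()()()()())()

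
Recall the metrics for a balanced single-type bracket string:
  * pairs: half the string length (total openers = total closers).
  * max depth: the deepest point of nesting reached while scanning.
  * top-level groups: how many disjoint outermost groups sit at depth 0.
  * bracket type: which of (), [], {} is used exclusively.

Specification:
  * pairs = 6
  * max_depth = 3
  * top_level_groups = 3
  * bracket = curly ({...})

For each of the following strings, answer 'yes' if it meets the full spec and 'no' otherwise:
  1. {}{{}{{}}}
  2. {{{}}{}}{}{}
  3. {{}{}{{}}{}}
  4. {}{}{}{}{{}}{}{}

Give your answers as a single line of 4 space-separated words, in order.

String 1 '{}{{}{{}}}': depth seq [1 0 1 2 1 2 3 2 1 0]
  -> pairs=5 depth=3 groups=2 -> no
String 2 '{{{}}{}}{}{}': depth seq [1 2 3 2 1 2 1 0 1 0 1 0]
  -> pairs=6 depth=3 groups=3 -> yes
String 3 '{{}{}{{}}{}}': depth seq [1 2 1 2 1 2 3 2 1 2 1 0]
  -> pairs=6 depth=3 groups=1 -> no
String 4 '{}{}{}{}{{}}{}{}': depth seq [1 0 1 0 1 0 1 0 1 2 1 0 1 0 1 0]
  -> pairs=8 depth=2 groups=7 -> no

Answer: no yes no no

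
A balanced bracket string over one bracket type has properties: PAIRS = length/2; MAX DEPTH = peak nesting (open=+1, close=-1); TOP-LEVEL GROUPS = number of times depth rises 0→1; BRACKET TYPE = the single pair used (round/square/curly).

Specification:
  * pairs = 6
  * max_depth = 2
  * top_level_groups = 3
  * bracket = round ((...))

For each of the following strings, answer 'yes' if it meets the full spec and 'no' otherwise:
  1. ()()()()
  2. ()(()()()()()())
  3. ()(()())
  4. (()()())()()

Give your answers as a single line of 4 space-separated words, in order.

String 1 '()()()()': depth seq [1 0 1 0 1 0 1 0]
  -> pairs=4 depth=1 groups=4 -> no
String 2 '()(()()()()()())': depth seq [1 0 1 2 1 2 1 2 1 2 1 2 1 2 1 0]
  -> pairs=8 depth=2 groups=2 -> no
String 3 '()(()())': depth seq [1 0 1 2 1 2 1 0]
  -> pairs=4 depth=2 groups=2 -> no
String 4 '(()()())()()': depth seq [1 2 1 2 1 2 1 0 1 0 1 0]
  -> pairs=6 depth=2 groups=3 -> yes

Answer: no no no yes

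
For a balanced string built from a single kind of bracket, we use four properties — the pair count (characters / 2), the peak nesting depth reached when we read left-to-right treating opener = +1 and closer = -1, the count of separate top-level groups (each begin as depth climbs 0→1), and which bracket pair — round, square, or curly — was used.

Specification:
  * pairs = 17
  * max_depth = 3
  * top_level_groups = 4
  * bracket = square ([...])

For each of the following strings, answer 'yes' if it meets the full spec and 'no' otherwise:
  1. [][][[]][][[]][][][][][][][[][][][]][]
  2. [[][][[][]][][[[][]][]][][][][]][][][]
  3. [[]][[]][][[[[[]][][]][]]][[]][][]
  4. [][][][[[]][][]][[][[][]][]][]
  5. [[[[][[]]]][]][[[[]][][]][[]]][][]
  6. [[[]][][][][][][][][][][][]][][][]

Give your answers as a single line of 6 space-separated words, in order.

String 1 '[][][[]][][[]][][][][][][][[][][][]][]': depth seq [1 0 1 0 1 2 1 0 1 0 1 2 1 0 1 0 1 0 1 0 1 0 1 0 1 0 1 2 1 2 1 2 1 2 1 0 1 0]
  -> pairs=19 depth=2 groups=13 -> no
String 2 '[[][][[][]][][[[][]][]][][][][]][][][]': depth seq [1 2 1 2 1 2 3 2 3 2 1 2 1 2 3 4 3 4 3 2 3 2 1 2 1 2 1 2 1 2 1 0 1 0 1 0 1 0]
  -> pairs=19 depth=4 groups=4 -> no
String 3 '[[]][[]][][[[[[]][][]][]]][[]][][]': depth seq [1 2 1 0 1 2 1 0 1 0 1 2 3 4 5 4 3 4 3 4 3 2 3 2 1 0 1 2 1 0 1 0 1 0]
  -> pairs=17 depth=5 groups=7 -> no
String 4 '[][][][[[]][][]][[][[][]][]][]': depth seq [1 0 1 0 1 0 1 2 3 2 1 2 1 2 1 0 1 2 1 2 3 2 3 2 1 2 1 0 1 0]
  -> pairs=15 depth=3 groups=6 -> no
String 5 '[[[[][[]]]][]][[[[]][][]][[]]][][]': depth seq [1 2 3 4 3 4 5 4 3 2 1 2 1 0 1 2 3 4 3 2 3 2 3 2 1 2 3 2 1 0 1 0 1 0]
  -> pairs=17 depth=5 groups=4 -> no
String 6 '[[[]][][][][][][][][][][][]][][][]': depth seq [1 2 3 2 1 2 1 2 1 2 1 2 1 2 1 2 1 2 1 2 1 2 1 2 1 2 1 0 1 0 1 0 1 0]
  -> pairs=17 depth=3 groups=4 -> yes

Answer: no no no no no yes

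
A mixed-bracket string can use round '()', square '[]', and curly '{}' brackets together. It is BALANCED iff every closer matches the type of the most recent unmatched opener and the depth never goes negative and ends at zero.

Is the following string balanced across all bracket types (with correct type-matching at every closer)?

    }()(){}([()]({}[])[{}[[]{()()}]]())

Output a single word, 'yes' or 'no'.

pos 0: saw closer '}' but stack is empty → INVALID
Verdict: unmatched closer '}' at position 0 → no

Answer: no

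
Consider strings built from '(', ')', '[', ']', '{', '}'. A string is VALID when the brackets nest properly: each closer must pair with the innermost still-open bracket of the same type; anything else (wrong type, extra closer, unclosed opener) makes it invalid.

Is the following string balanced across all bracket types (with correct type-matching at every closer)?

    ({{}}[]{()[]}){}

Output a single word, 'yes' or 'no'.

pos 0: push '('; stack = (
pos 1: push '{'; stack = ({
pos 2: push '{'; stack = ({{
pos 3: '}' matches '{'; pop; stack = ({
pos 4: '}' matches '{'; pop; stack = (
pos 5: push '['; stack = ([
pos 6: ']' matches '['; pop; stack = (
pos 7: push '{'; stack = ({
pos 8: push '('; stack = ({(
pos 9: ')' matches '('; pop; stack = ({
pos 10: push '['; stack = ({[
pos 11: ']' matches '['; pop; stack = ({
pos 12: '}' matches '{'; pop; stack = (
pos 13: ')' matches '('; pop; stack = (empty)
pos 14: push '{'; stack = {
pos 15: '}' matches '{'; pop; stack = (empty)
end: stack empty → VALID
Verdict: properly nested → yes

Answer: yes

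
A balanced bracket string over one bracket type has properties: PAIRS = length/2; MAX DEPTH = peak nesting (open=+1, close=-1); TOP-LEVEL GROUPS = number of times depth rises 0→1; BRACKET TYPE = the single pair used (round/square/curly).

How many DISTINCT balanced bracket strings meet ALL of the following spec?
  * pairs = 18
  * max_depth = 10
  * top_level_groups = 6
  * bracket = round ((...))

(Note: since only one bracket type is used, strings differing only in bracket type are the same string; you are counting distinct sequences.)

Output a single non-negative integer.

Answer: 15132

Derivation:
Spec: pairs=18 depth=10 groups=6
Count(depth <= 10) = 17296551
Count(depth <= 9) = 17281419
Count(depth == 10) = 17296551 - 17281419 = 15132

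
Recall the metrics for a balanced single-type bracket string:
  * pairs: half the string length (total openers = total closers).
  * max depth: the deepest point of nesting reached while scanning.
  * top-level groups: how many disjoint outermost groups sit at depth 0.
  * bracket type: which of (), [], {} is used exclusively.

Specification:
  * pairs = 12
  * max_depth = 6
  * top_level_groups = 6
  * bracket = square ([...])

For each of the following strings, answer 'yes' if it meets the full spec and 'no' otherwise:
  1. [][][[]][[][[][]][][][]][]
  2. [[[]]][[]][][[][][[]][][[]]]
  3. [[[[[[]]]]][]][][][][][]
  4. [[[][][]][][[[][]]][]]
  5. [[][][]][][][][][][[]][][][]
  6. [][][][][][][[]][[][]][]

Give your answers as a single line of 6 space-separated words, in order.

String 1 '[][][[]][[][[][]][][][]][]': depth seq [1 0 1 0 1 2 1 0 1 2 1 2 3 2 3 2 1 2 1 2 1 2 1 0 1 0]
  -> pairs=13 depth=3 groups=5 -> no
String 2 '[[[]]][[]][][[][][[]][][[]]]': depth seq [1 2 3 2 1 0 1 2 1 0 1 0 1 2 1 2 1 2 3 2 1 2 1 2 3 2 1 0]
  -> pairs=14 depth=3 groups=4 -> no
String 3 '[[[[[[]]]]][]][][][][][]': depth seq [1 2 3 4 5 6 5 4 3 2 1 2 1 0 1 0 1 0 1 0 1 0 1 0]
  -> pairs=12 depth=6 groups=6 -> yes
String 4 '[[[][][]][][[[][]]][]]': depth seq [1 2 3 2 3 2 3 2 1 2 1 2 3 4 3 4 3 2 1 2 1 0]
  -> pairs=11 depth=4 groups=1 -> no
String 5 '[[][][]][][][][][][[]][][][]': depth seq [1 2 1 2 1 2 1 0 1 0 1 0 1 0 1 0 1 0 1 2 1 0 1 0 1 0 1 0]
  -> pairs=14 depth=2 groups=10 -> no
String 6 '[][][][][][][[]][[][]][]': depth seq [1 0 1 0 1 0 1 0 1 0 1 0 1 2 1 0 1 2 1 2 1 0 1 0]
  -> pairs=12 depth=2 groups=9 -> no

Answer: no no yes no no no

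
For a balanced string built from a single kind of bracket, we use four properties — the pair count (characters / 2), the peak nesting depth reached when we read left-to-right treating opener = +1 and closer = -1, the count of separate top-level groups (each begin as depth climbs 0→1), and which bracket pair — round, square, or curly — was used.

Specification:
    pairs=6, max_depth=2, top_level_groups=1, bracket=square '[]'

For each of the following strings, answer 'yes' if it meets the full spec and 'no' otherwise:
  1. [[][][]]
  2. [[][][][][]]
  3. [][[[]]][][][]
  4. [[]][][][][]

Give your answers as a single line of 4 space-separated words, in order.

String 1 '[[][][]]': depth seq [1 2 1 2 1 2 1 0]
  -> pairs=4 depth=2 groups=1 -> no
String 2 '[[][][][][]]': depth seq [1 2 1 2 1 2 1 2 1 2 1 0]
  -> pairs=6 depth=2 groups=1 -> yes
String 3 '[][[[]]][][][]': depth seq [1 0 1 2 3 2 1 0 1 0 1 0 1 0]
  -> pairs=7 depth=3 groups=5 -> no
String 4 '[[]][][][][]': depth seq [1 2 1 0 1 0 1 0 1 0 1 0]
  -> pairs=6 depth=2 groups=5 -> no

Answer: no yes no no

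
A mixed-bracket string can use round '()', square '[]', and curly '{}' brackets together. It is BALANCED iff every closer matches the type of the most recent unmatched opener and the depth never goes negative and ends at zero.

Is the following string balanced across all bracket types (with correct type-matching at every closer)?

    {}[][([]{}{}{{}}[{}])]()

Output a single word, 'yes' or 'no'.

pos 0: push '{'; stack = {
pos 1: '}' matches '{'; pop; stack = (empty)
pos 2: push '['; stack = [
pos 3: ']' matches '['; pop; stack = (empty)
pos 4: push '['; stack = [
pos 5: push '('; stack = [(
pos 6: push '['; stack = [([
pos 7: ']' matches '['; pop; stack = [(
pos 8: push '{'; stack = [({
pos 9: '}' matches '{'; pop; stack = [(
pos 10: push '{'; stack = [({
pos 11: '}' matches '{'; pop; stack = [(
pos 12: push '{'; stack = [({
pos 13: push '{'; stack = [({{
pos 14: '}' matches '{'; pop; stack = [({
pos 15: '}' matches '{'; pop; stack = [(
pos 16: push '['; stack = [([
pos 17: push '{'; stack = [([{
pos 18: '}' matches '{'; pop; stack = [([
pos 19: ']' matches '['; pop; stack = [(
pos 20: ')' matches '('; pop; stack = [
pos 21: ']' matches '['; pop; stack = (empty)
pos 22: push '('; stack = (
pos 23: ')' matches '('; pop; stack = (empty)
end: stack empty → VALID
Verdict: properly nested → yes

Answer: yes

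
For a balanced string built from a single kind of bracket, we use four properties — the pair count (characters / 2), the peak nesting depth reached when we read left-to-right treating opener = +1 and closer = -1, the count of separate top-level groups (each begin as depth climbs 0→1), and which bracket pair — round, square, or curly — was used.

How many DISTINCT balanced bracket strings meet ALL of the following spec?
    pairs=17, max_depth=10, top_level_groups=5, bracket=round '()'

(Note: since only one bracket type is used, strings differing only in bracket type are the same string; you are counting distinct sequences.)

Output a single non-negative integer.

Spec: pairs=17 depth=10 groups=5
Count(depth <= 10) = 8945960
Count(depth <= 9) = 8934835
Count(depth == 10) = 8945960 - 8934835 = 11125

Answer: 11125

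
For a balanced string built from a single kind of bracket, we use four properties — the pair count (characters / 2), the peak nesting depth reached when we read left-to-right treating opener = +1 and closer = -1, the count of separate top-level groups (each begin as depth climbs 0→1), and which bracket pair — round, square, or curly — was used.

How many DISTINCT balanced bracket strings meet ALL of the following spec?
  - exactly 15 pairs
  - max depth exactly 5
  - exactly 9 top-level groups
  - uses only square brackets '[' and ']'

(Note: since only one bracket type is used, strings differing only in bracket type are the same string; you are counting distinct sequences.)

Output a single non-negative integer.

Answer: 1197

Derivation:
Spec: pairs=15 depth=5 groups=9
Count(depth <= 5) = 23094
Count(depth <= 4) = 21897
Count(depth == 5) = 23094 - 21897 = 1197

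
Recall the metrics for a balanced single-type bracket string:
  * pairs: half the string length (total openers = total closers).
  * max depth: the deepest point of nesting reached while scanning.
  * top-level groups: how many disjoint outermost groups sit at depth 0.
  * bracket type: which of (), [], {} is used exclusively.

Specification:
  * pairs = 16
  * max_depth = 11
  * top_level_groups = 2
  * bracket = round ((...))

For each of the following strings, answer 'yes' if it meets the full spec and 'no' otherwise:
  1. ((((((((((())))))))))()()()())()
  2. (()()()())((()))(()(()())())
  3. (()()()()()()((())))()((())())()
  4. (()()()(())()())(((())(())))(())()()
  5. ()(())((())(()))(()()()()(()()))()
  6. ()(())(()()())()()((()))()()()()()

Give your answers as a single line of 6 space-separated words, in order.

String 1 '((((((((((())))))))))()()()())()': depth seq [1 2 3 4 5 6 7 8 9 10 11 10 9 8 7 6 5 4 3 2 1 2 1 2 1 2 1 2 1 0 1 0]
  -> pairs=16 depth=11 groups=2 -> yes
String 2 '(()()()())((()))(()(()())())': depth seq [1 2 1 2 1 2 1 2 1 0 1 2 3 2 1 0 1 2 1 2 3 2 3 2 1 2 1 0]
  -> pairs=14 depth=3 groups=3 -> no
String 3 '(()()()()()()((())))()((())())()': depth seq [1 2 1 2 1 2 1 2 1 2 1 2 1 2 3 4 3 2 1 0 1 0 1 2 3 2 1 2 1 0 1 0]
  -> pairs=16 depth=4 groups=4 -> no
String 4 '(()()()(())()())(((())(())))(())()()': depth seq [1 2 1 2 1 2 1 2 3 2 1 2 1 2 1 0 1 2 3 4 3 2 3 4 3 2 1 0 1 2 1 0 1 0 1 0]
  -> pairs=18 depth=4 groups=5 -> no
String 5 '()(())((())(()))(()()()()(()()))()': depth seq [1 0 1 2 1 0 1 2 3 2 1 2 3 2 1 0 1 2 1 2 1 2 1 2 1 2 3 2 3 2 1 0 1 0]
  -> pairs=17 depth=3 groups=5 -> no
String 6 '()(())(()()())()()((()))()()()()()': depth seq [1 0 1 2 1 0 1 2 1 2 1 2 1 0 1 0 1 0 1 2 3 2 1 0 1 0 1 0 1 0 1 0 1 0]
  -> pairs=17 depth=3 groups=11 -> no

Answer: yes no no no no no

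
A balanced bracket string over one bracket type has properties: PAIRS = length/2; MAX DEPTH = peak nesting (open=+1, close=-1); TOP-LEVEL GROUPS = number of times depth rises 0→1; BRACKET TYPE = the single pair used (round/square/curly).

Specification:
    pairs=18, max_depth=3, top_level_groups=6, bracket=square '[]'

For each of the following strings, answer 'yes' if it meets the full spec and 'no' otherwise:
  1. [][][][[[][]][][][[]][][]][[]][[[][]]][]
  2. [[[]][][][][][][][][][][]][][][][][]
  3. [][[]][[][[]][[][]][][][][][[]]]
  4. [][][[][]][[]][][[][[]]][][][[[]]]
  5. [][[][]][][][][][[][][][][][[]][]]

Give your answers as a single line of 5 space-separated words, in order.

Answer: no yes no no no

Derivation:
String 1 '[][][][[[][]][][][[]][][]][[]][[[][]]][]': depth seq [1 0 1 0 1 0 1 2 3 2 3 2 1 2 1 2 1 2 3 2 1 2 1 2 1 0 1 2 1 0 1 2 3 2 3 2 1 0 1 0]
  -> pairs=20 depth=3 groups=7 -> no
String 2 '[[[]][][][][][][][][][][]][][][][][]': depth seq [1 2 3 2 1 2 1 2 1 2 1 2 1 2 1 2 1 2 1 2 1 2 1 2 1 0 1 0 1 0 1 0 1 0 1 0]
  -> pairs=18 depth=3 groups=6 -> yes
String 3 '[][[]][[][[]][[][]][][][][][[]]]': depth seq [1 0 1 2 1 0 1 2 1 2 3 2 1 2 3 2 3 2 1 2 1 2 1 2 1 2 1 2 3 2 1 0]
  -> pairs=16 depth=3 groups=3 -> no
String 4 '[][][[][]][[]][][[][[]]][][][[[]]]': depth seq [1 0 1 0 1 2 1 2 1 0 1 2 1 0 1 0 1 2 1 2 3 2 1 0 1 0 1 0 1 2 3 2 1 0]
  -> pairs=17 depth=3 groups=9 -> no
String 5 '[][[][]][][][][][[][][][][][[]][]]': depth seq [1 0 1 2 1 2 1 0 1 0 1 0 1 0 1 0 1 2 1 2 1 2 1 2 1 2 1 2 3 2 1 2 1 0]
  -> pairs=17 depth=3 groups=7 -> no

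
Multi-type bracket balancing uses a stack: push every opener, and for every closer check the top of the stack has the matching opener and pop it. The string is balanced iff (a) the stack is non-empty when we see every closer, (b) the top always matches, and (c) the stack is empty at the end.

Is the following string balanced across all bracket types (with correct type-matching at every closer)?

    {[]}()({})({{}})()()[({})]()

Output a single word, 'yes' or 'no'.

pos 0: push '{'; stack = {
pos 1: push '['; stack = {[
pos 2: ']' matches '['; pop; stack = {
pos 3: '}' matches '{'; pop; stack = (empty)
pos 4: push '('; stack = (
pos 5: ')' matches '('; pop; stack = (empty)
pos 6: push '('; stack = (
pos 7: push '{'; stack = ({
pos 8: '}' matches '{'; pop; stack = (
pos 9: ')' matches '('; pop; stack = (empty)
pos 10: push '('; stack = (
pos 11: push '{'; stack = ({
pos 12: push '{'; stack = ({{
pos 13: '}' matches '{'; pop; stack = ({
pos 14: '}' matches '{'; pop; stack = (
pos 15: ')' matches '('; pop; stack = (empty)
pos 16: push '('; stack = (
pos 17: ')' matches '('; pop; stack = (empty)
pos 18: push '('; stack = (
pos 19: ')' matches '('; pop; stack = (empty)
pos 20: push '['; stack = [
pos 21: push '('; stack = [(
pos 22: push '{'; stack = [({
pos 23: '}' matches '{'; pop; stack = [(
pos 24: ')' matches '('; pop; stack = [
pos 25: ']' matches '['; pop; stack = (empty)
pos 26: push '('; stack = (
pos 27: ')' matches '('; pop; stack = (empty)
end: stack empty → VALID
Verdict: properly nested → yes

Answer: yes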